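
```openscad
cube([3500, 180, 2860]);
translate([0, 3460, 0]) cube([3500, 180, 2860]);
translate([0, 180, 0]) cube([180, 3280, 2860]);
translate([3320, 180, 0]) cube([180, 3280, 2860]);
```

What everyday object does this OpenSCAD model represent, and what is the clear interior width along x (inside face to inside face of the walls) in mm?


A house (or room) frame. The interior width is 3140 mm.

Four 2860 mm walls enclosing a rectangle with no floor or roof — a room or house frame. Outside width is 3500 mm and wall thickness is 180 mm, so the interior width is 3500 − 2 × 180 = 3140 mm.


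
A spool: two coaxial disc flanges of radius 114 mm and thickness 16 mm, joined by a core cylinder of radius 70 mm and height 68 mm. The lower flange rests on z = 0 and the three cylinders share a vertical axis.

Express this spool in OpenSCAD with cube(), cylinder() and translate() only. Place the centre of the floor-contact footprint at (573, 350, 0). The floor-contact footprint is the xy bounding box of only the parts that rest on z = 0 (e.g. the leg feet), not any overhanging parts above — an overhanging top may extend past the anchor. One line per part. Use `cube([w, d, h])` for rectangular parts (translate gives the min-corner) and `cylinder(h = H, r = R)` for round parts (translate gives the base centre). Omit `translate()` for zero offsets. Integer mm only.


translate([573, 350, 0]) cylinder(h = 16, r = 114);
translate([573, 350, 16]) cylinder(h = 68, r = 70);
translate([573, 350, 84]) cylinder(h = 16, r = 114);


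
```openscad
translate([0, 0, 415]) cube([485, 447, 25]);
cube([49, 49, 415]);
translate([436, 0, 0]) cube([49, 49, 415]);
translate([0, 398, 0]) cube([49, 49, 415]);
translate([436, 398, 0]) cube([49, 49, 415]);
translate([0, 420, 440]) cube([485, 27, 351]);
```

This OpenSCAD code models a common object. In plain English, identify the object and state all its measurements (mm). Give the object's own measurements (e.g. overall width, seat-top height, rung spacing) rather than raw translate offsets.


A chair. The seat is a 485×447×25 mm slab with its top at z = 440 mm, on four 49×49 mm corner legs (flush with the seat edges, standing on z = 0). A flat backrest 27 mm thick, 351 mm tall, spans the full seat width and rises from the seat top along its +y edge, rear face flush with the rear of the seat.


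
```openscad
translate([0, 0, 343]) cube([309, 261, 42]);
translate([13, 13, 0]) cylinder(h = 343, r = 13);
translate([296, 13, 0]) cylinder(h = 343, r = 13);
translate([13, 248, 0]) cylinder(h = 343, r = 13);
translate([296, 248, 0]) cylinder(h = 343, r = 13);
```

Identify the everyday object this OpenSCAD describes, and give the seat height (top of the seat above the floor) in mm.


A stool. The seat height is 385 mm.

A 309×261×42 slab at z = 343 on four corner cylinders — a stool. The seat top is 343 + 42 = 385 mm.


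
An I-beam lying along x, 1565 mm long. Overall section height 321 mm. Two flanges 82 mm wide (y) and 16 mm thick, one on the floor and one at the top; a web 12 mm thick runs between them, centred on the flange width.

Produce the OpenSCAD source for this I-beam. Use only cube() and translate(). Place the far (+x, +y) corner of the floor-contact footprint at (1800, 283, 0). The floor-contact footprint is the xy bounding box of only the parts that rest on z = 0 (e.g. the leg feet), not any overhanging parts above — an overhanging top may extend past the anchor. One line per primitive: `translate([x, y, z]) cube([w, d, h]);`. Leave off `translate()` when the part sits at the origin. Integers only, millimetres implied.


translate([235, 201, 0]) cube([1565, 82, 16]);
translate([235, 236, 16]) cube([1565, 12, 289]);
translate([235, 201, 305]) cube([1565, 82, 16]);


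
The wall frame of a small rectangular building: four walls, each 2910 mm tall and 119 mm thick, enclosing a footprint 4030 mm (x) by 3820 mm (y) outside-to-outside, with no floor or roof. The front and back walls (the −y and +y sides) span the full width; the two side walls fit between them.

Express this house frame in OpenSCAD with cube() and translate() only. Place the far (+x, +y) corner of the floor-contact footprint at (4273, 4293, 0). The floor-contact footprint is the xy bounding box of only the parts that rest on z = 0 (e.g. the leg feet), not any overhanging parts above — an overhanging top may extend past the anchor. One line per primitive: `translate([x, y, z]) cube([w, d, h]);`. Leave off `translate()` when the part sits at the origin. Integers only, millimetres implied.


translate([243, 473, 0]) cube([4030, 119, 2910]);
translate([243, 4174, 0]) cube([4030, 119, 2910]);
translate([243, 592, 0]) cube([119, 3582, 2910]);
translate([4154, 592, 0]) cube([119, 3582, 2910]);


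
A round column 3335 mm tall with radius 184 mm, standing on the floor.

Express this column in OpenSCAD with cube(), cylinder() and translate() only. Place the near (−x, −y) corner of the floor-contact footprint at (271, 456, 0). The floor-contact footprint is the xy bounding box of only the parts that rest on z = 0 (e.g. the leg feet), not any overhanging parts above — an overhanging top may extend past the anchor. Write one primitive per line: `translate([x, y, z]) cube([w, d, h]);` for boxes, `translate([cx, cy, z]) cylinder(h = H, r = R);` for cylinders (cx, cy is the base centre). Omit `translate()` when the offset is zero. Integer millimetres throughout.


translate([455, 640, 0]) cylinder(h = 3335, r = 184);


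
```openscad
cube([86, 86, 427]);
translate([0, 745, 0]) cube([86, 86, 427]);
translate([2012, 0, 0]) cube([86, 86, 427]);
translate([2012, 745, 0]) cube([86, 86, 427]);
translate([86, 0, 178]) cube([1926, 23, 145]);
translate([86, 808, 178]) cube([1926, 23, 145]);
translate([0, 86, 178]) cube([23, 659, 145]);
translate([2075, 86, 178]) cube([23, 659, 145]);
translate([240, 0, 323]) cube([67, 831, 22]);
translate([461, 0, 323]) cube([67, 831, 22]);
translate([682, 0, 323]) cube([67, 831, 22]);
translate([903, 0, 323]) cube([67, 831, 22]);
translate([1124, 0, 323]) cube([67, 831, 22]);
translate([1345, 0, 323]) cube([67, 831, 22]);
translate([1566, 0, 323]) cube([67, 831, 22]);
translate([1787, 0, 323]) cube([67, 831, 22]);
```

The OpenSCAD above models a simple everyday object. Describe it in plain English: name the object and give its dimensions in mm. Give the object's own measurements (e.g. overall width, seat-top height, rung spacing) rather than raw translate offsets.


A bed frame 2098 mm long (x) by 831 mm wide (y). Four 86×86 mm corner posts, 427 mm tall, at the corners of the footprint. Four rails of 23 mm thickness and 145 mm height run between adjacent posts with their undersides at z = 178 mm, their outer faces flush with the outside of the frame (the two x-running rails run between the posts' inner faces; the two y-running rails run between the posts' inner faces). 8 slats, each 67 mm wide (x) and 22 mm thick, lie across the top of the two x-running rails, running the full 831 mm width of the frame in y; along x they sit between the end posts with a 154 mm gap after the −x posts and between neighbouring slats, leaving 158 mm before the +x posts.


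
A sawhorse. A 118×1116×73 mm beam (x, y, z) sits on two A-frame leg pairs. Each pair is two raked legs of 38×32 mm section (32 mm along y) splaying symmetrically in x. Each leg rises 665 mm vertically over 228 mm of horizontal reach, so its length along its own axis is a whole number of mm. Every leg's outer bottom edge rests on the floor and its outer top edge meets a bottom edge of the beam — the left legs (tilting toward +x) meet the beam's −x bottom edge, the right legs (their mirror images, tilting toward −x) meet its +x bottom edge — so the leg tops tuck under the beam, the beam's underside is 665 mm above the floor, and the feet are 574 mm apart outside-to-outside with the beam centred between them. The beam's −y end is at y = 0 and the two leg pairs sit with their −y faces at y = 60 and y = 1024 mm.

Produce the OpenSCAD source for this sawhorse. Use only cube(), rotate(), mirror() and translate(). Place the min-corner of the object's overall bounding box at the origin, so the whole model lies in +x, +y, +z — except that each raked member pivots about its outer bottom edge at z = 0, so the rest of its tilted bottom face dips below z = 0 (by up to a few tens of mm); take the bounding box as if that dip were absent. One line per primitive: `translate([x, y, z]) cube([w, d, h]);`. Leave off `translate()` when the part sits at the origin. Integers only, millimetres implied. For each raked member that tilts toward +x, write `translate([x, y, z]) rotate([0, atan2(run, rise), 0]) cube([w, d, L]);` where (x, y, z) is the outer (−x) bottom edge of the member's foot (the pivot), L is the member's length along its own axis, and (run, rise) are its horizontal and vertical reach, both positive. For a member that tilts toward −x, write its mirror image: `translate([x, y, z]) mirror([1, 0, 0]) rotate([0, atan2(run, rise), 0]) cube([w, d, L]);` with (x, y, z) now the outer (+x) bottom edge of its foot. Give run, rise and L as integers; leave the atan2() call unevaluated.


translate([228, 0, 665]) cube([118, 1116, 73]);
translate([0, 60, 0]) rotate([0, atan2(228, 665), 0]) cube([38, 32, 703]);
translate([574, 60, 0]) mirror([1, 0, 0]) rotate([0, atan2(228, 665), 0]) cube([38, 32, 703]);
translate([0, 1024, 0]) rotate([0, atan2(228, 665), 0]) cube([38, 32, 703]);
translate([574, 1024, 0]) mirror([1, 0, 0]) rotate([0, atan2(228, 665), 0]) cube([38, 32, 703]);


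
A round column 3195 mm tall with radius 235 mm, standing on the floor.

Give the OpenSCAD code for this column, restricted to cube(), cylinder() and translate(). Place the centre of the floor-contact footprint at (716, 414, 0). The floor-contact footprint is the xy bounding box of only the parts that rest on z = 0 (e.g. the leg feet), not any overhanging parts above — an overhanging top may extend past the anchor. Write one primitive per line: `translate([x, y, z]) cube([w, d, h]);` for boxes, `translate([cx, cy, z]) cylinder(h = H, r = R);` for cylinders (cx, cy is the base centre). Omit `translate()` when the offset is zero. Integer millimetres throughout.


translate([716, 414, 0]) cylinder(h = 3195, r = 235);


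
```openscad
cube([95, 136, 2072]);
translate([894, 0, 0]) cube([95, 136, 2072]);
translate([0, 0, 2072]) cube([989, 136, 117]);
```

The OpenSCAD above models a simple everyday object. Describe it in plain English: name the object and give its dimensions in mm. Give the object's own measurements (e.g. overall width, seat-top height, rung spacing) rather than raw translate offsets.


A door frame. The clear opening is 799 mm wide and 2072 mm high. Two 95 mm wide jambs, 136 mm deep, stand either side of the opening from the floor to the top of the opening. A 117 mm thick head sits across the top of both jambs, spanning the full outside width of the frame.


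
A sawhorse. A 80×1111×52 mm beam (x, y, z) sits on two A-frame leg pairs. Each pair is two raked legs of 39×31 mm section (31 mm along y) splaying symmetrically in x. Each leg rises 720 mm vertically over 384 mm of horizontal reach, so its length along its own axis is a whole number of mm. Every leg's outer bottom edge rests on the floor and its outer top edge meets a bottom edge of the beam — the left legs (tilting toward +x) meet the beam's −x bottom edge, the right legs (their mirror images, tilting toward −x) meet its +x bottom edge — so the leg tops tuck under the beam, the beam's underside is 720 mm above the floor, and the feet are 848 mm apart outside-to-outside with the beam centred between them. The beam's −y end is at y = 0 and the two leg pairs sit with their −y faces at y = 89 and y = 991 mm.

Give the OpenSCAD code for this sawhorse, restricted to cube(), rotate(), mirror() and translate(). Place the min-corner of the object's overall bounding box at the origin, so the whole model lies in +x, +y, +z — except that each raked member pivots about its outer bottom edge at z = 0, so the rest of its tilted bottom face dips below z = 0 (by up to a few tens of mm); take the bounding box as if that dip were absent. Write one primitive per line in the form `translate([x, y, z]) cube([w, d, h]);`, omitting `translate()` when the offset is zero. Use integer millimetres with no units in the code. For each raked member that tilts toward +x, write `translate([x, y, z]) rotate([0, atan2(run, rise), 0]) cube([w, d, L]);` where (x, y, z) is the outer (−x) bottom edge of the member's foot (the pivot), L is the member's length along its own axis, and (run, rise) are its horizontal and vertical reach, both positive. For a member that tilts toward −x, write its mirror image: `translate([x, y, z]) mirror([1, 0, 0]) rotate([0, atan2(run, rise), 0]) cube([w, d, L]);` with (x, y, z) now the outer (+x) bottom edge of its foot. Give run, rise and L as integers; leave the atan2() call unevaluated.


// leg length = √(384² + 720²) = 816
// right-leg outer foot x = 2·384 + 80 = 848
// beam min-corner = (384, 0, 720)
translate([384, 0, 720]) cube([80, 1111, 52]);
translate([0, 89, 0]) rotate([0, atan2(384, 720), 0]) cube([39, 31, 816]);
translate([848, 89, 0]) mirror([1, 0, 0]) rotate([0, atan2(384, 720), 0]) cube([39, 31, 816]);
translate([0, 991, 0]) rotate([0, atan2(384, 720), 0]) cube([39, 31, 816]);
translate([848, 991, 0]) mirror([1, 0, 0]) rotate([0, atan2(384, 720), 0]) cube([39, 31, 816]);


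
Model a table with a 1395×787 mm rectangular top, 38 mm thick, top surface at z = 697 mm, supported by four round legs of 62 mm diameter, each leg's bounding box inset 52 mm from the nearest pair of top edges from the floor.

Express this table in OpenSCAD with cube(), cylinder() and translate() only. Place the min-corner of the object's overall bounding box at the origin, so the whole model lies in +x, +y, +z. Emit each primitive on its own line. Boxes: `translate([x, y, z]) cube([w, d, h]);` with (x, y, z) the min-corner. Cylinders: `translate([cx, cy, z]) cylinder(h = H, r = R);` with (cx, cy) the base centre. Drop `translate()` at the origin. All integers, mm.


translate([0, 0, 659]) cube([1395, 787, 38]);
translate([83, 83, 0]) cylinder(h = 659, r = 31);
translate([1312, 83, 0]) cylinder(h = 659, r = 31);
translate([83, 704, 0]) cylinder(h = 659, r = 31);
translate([1312, 704, 0]) cylinder(h = 659, r = 31);


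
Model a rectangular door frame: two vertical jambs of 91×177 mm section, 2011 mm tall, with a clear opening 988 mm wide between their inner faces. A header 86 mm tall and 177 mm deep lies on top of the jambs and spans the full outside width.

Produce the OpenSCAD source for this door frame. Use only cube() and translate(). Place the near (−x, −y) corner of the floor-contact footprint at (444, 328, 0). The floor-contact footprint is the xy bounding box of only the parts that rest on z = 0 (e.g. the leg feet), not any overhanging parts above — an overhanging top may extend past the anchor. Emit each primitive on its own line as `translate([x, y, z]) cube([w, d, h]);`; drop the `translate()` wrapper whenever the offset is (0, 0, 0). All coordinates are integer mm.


translate([444, 328, 0]) cube([91, 177, 2011]);
translate([1523, 328, 0]) cube([91, 177, 2011]);
translate([444, 328, 2011]) cube([1170, 177, 86]);


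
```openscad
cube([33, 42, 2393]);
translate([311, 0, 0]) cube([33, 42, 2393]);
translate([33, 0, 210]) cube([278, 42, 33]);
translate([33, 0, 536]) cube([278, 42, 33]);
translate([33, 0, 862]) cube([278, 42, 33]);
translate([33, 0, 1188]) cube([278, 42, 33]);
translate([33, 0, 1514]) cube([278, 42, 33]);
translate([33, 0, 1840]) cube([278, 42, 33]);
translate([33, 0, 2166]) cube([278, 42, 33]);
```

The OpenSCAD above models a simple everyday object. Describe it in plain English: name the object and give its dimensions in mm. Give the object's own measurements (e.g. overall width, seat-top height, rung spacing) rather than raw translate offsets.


A straight ladder. Two 33×42 mm vertical rails, 2393 mm tall, stand 344 mm apart (outside-to-outside) with their front faces coplanar on the −y side. 7 rungs, each 42 mm deep and 33 mm tall, span between the inner faces of the rails, front faces flush with the rails. The lowest rung's underside is at z = 210 mm and rungs are spaced 326 mm apart (underside to underside).


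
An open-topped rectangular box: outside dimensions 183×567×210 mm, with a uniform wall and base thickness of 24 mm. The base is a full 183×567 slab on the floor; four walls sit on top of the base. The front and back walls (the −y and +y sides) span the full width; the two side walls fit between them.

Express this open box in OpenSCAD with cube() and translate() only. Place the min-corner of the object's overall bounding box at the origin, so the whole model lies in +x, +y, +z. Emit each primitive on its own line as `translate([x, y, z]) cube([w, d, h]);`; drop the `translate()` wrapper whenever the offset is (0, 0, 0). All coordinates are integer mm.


cube([183, 567, 24]);
translate([0, 0, 24]) cube([183, 24, 186]);
translate([0, 543, 24]) cube([183, 24, 186]);
translate([0, 24, 24]) cube([24, 519, 186]);
translate([159, 24, 24]) cube([24, 519, 186]);


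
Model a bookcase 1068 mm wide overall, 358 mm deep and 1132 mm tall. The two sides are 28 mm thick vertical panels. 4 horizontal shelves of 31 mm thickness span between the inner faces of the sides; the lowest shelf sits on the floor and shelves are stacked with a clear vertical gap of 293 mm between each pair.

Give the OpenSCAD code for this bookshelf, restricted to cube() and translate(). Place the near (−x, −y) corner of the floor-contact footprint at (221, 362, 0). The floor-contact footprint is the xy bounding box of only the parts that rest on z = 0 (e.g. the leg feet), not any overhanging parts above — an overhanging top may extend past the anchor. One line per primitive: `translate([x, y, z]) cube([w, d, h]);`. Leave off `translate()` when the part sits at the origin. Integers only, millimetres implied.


translate([221, 362, 0]) cube([28, 358, 1132]);
translate([1261, 362, 0]) cube([28, 358, 1132]);
translate([249, 362, 0]) cube([1012, 358, 31]);
translate([249, 362, 324]) cube([1012, 358, 31]);
translate([249, 362, 648]) cube([1012, 358, 31]);
translate([249, 362, 972]) cube([1012, 358, 31]);


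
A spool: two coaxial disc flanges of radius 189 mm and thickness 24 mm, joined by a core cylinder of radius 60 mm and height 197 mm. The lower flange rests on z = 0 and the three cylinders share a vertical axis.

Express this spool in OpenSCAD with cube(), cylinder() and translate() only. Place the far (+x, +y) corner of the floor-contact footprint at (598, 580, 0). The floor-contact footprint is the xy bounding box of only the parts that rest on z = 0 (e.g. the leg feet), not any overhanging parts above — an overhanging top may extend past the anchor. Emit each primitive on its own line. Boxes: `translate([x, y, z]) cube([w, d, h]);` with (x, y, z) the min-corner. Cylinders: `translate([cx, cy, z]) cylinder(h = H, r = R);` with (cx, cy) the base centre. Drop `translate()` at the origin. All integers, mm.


translate([409, 391, 0]) cylinder(h = 24, r = 189);
translate([409, 391, 24]) cylinder(h = 197, r = 60);
translate([409, 391, 221]) cylinder(h = 24, r = 189);


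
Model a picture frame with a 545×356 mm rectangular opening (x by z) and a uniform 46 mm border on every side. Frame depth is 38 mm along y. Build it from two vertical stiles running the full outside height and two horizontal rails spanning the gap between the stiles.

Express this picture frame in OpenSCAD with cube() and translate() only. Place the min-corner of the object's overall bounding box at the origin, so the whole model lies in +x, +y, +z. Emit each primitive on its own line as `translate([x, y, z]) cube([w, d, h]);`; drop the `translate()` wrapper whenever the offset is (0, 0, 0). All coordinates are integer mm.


cube([46, 38, 448]);
translate([591, 0, 0]) cube([46, 38, 448]);
translate([46, 0, 0]) cube([545, 38, 46]);
translate([46, 0, 402]) cube([545, 38, 46]);


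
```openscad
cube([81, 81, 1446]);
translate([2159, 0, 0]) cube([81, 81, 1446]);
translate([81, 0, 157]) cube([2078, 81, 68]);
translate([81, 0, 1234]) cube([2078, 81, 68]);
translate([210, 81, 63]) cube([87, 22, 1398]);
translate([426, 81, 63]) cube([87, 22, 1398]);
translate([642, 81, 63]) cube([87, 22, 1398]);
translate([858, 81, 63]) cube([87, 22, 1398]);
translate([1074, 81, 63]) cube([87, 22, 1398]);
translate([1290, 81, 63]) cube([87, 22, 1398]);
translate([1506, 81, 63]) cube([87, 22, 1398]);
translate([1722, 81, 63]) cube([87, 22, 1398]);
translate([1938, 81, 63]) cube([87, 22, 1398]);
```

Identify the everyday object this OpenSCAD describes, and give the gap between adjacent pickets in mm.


A fence section. The picket gap is 129 mm.

Two posts, two rails, 9 pickets — a fence section. Span 2078 mm holds 9 pickets of 87 mm with 10 equal gaps: ⌊(2078 − 9·87) / 10⌋ = 129 mm.


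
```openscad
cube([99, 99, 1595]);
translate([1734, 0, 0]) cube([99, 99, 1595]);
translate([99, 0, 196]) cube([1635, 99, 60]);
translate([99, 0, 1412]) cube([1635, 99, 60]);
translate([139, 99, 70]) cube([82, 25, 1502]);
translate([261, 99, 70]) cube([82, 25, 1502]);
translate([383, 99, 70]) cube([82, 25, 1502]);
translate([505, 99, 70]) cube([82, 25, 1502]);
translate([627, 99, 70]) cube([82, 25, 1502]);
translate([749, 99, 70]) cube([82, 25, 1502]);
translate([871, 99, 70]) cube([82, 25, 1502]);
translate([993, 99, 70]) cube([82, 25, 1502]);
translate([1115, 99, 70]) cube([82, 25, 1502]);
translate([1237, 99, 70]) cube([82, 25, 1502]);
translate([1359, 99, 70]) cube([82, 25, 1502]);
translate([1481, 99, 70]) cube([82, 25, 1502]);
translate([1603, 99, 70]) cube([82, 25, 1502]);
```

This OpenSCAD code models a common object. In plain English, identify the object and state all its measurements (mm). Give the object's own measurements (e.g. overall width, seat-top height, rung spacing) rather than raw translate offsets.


A fence section. Two 99×99 mm posts, 1595 mm tall, stand on the floor with a clear span of 1635 mm between their inner faces. Two horizontal rails of 99×60 mm section span the gap between the posts with their undersides at z = 196 mm and z = 1412 mm, flush with the posts' −y face. 13 pickets, each 82 mm wide, 25 mm thick and 1502 mm tall, are fixed to the +y face of the rails with their bottoms at z = 70 mm, spaced across the span with a 40 mm gap after the −x post and between neighbouring pickets, with 49 mm left before the +x post.


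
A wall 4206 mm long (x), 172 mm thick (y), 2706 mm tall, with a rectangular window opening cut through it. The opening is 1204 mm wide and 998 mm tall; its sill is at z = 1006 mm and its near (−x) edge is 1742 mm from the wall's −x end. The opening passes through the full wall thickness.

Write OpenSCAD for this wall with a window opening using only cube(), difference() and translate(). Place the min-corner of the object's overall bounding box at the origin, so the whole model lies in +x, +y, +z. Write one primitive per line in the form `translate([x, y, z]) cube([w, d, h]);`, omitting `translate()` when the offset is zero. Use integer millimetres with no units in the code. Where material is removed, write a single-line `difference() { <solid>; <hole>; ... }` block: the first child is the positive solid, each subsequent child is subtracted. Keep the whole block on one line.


difference() { cube([4206, 172, 2706]); translate([1742, 0, 1006]) cube([1204, 172, 998]); }


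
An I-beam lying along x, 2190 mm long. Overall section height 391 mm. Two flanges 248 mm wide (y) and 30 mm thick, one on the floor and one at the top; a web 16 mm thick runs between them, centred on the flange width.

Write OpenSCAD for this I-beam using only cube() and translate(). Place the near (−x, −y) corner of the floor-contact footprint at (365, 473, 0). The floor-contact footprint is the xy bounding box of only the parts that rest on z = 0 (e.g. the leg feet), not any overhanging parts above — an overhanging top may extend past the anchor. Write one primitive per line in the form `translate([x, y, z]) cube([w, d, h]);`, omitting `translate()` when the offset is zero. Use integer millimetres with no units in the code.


translate([365, 473, 0]) cube([2190, 248, 30]);
translate([365, 589, 30]) cube([2190, 16, 331]);
translate([365, 473, 361]) cube([2190, 248, 30]);


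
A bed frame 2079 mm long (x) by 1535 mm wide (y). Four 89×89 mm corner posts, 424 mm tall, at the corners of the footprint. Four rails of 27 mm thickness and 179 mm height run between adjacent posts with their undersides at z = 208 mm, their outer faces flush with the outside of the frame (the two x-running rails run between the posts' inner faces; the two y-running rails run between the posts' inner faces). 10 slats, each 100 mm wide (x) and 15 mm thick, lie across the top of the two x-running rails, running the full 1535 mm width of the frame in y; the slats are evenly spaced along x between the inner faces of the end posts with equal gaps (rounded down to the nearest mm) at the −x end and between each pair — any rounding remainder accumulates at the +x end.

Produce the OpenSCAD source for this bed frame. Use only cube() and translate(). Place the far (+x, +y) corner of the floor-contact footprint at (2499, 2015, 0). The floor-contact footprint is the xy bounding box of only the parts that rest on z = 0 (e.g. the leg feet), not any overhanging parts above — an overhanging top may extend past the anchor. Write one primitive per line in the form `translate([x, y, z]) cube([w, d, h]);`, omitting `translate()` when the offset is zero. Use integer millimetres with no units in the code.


translate([420, 480, 0]) cube([89, 89, 424]);
translate([420, 1926, 0]) cube([89, 89, 424]);
translate([2410, 480, 0]) cube([89, 89, 424]);
translate([2410, 1926, 0]) cube([89, 89, 424]);
translate([509, 480, 208]) cube([1901, 27, 179]);
translate([509, 1988, 208]) cube([1901, 27, 179]);
translate([420, 569, 208]) cube([27, 1357, 179]);
translate([2472, 569, 208]) cube([27, 1357, 179]);
translate([590, 480, 387]) cube([100, 1535, 15]);
translate([771, 480, 387]) cube([100, 1535, 15]);
translate([952, 480, 387]) cube([100, 1535, 15]);
translate([1133, 480, 387]) cube([100, 1535, 15]);
translate([1314, 480, 387]) cube([100, 1535, 15]);
translate([1495, 480, 387]) cube([100, 1535, 15]);
translate([1676, 480, 387]) cube([100, 1535, 15]);
translate([1857, 480, 387]) cube([100, 1535, 15]);
translate([2038, 480, 387]) cube([100, 1535, 15]);
translate([2219, 480, 387]) cube([100, 1535, 15]);


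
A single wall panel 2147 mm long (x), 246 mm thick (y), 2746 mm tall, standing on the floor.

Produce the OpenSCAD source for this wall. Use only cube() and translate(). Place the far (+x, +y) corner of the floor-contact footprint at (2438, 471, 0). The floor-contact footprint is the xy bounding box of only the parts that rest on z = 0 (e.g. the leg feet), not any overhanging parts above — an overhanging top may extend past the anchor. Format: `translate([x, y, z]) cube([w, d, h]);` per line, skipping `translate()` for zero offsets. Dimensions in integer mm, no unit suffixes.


translate([291, 225, 0]) cube([2147, 246, 2746]);


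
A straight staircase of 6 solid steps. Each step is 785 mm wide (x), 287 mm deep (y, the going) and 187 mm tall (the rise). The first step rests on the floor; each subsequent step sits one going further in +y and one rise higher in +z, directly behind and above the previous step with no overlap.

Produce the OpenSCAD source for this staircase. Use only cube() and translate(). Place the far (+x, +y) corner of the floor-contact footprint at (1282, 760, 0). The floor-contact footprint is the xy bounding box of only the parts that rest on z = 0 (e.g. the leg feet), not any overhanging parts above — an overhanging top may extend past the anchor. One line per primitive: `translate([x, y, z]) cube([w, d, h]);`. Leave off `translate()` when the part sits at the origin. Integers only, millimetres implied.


translate([497, 473, 0]) cube([785, 287, 187]);
translate([497, 760, 187]) cube([785, 287, 187]);
translate([497, 1047, 374]) cube([785, 287, 187]);
translate([497, 1334, 561]) cube([785, 287, 187]);
translate([497, 1621, 748]) cube([785, 287, 187]);
translate([497, 1908, 935]) cube([785, 287, 187]);


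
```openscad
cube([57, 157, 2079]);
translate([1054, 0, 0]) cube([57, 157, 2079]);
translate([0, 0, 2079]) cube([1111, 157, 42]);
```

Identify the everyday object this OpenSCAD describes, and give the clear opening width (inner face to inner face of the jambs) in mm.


A door frame. The clear opening width is 997 mm.

Two 2079 mm tall posts with a header on top — a door frame. The left jamb is 57 mm wide at x = 0; the right jamb starts at x = 1054. The clear opening is 1054 − 57 = 997 mm.


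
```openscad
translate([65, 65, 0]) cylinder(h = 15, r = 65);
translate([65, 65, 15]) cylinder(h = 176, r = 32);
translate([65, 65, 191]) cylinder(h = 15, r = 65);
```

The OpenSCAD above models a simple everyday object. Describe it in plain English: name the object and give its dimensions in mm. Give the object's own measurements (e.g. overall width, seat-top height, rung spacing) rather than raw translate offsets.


A spool: two coaxial disc flanges of radius 65 mm and thickness 15 mm, joined by a core cylinder of radius 32 mm and height 176 mm. The lower flange rests on z = 0 and the three cylinders share a vertical axis.


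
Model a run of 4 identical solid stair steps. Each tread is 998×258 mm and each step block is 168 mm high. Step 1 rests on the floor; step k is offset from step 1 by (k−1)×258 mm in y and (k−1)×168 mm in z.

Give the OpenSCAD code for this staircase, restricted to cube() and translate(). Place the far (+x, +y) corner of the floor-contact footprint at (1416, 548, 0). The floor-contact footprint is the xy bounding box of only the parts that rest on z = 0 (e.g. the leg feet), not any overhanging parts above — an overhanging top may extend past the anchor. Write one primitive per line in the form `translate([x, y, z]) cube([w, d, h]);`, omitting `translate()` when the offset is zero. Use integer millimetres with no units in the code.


translate([418, 290, 0]) cube([998, 258, 168]);
translate([418, 548, 168]) cube([998, 258, 168]);
translate([418, 806, 336]) cube([998, 258, 168]);
translate([418, 1064, 504]) cube([998, 258, 168]);


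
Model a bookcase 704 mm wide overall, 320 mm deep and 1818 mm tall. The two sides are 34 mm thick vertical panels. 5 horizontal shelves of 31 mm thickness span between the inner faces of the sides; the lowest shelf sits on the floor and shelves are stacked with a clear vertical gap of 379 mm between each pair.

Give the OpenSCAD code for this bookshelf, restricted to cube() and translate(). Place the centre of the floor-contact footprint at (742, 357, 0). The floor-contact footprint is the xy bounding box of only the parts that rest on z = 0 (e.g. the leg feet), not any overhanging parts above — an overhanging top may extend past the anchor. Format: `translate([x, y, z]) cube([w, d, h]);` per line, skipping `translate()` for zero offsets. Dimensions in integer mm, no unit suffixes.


translate([390, 197, 0]) cube([34, 320, 1818]);
translate([1060, 197, 0]) cube([34, 320, 1818]);
translate([424, 197, 0]) cube([636, 320, 31]);
translate([424, 197, 410]) cube([636, 320, 31]);
translate([424, 197, 820]) cube([636, 320, 31]);
translate([424, 197, 1230]) cube([636, 320, 31]);
translate([424, 197, 1640]) cube([636, 320, 31]);


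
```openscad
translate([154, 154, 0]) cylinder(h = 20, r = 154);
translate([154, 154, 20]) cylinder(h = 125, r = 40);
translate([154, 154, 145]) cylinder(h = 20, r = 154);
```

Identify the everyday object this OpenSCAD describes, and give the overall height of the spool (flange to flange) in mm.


A spool. The overall height is 165 mm.

Three coaxial cylinders, large–small–large — a spool. Two 20 mm flanges and a 125 mm core give 20 + 125 + 20 = 165 mm.


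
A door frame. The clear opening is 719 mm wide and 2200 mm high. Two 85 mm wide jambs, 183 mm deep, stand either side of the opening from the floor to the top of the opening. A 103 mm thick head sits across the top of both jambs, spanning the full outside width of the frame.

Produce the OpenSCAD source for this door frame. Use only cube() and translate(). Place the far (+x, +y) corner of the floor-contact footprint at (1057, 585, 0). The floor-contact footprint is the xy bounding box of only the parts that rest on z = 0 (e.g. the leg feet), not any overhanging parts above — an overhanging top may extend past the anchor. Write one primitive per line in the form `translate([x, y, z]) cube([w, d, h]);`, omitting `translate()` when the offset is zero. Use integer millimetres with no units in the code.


translate([168, 402, 0]) cube([85, 183, 2200]);
translate([972, 402, 0]) cube([85, 183, 2200]);
translate([168, 402, 2200]) cube([889, 183, 103]);


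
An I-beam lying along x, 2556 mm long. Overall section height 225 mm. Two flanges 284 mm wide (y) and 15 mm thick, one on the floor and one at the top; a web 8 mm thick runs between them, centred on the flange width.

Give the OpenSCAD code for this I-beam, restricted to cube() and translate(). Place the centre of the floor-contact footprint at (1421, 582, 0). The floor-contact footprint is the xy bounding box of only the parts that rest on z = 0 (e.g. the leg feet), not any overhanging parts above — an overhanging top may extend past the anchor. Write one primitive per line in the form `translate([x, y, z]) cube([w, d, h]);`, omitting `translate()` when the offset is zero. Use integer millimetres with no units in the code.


translate([143, 440, 0]) cube([2556, 284, 15]);
translate([143, 578, 15]) cube([2556, 8, 195]);
translate([143, 440, 210]) cube([2556, 284, 15]);


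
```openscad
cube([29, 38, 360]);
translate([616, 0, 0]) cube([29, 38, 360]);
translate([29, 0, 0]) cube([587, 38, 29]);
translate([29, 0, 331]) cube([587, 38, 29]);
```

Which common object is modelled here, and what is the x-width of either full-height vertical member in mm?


A picture frame. The border width is 29 mm.

Four thin pieces enclosing a rectangular opening — a picture frame. The two full-height stiles are 360 mm tall; the top rail sits at z = 331 and is 29 mm tall, so the border above the opening is 360 − 331 = 29 mm, matching the stile x-width.


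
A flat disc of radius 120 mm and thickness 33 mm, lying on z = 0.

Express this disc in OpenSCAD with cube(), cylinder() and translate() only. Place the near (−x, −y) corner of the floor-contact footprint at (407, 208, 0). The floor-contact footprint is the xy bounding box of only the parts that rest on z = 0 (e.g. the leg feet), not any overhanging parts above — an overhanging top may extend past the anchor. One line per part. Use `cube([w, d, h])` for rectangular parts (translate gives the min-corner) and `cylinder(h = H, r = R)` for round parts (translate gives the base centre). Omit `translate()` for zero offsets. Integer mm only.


translate([527, 328, 0]) cylinder(h = 33, r = 120);


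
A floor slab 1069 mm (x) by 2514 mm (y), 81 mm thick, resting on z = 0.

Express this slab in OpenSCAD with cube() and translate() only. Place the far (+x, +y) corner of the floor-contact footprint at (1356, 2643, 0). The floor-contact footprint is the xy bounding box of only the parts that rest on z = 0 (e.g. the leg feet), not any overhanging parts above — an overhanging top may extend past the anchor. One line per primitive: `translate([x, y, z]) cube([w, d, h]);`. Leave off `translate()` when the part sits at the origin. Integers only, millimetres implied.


translate([287, 129, 0]) cube([1069, 2514, 81]);


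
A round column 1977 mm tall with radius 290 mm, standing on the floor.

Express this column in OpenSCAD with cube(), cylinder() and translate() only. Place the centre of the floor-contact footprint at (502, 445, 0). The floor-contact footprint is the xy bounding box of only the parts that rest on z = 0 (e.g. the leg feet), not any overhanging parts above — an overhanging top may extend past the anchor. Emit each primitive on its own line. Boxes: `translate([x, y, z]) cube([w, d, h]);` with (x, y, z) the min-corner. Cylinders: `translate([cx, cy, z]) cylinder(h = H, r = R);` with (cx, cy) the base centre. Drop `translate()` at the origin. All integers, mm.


translate([502, 445, 0]) cylinder(h = 1977, r = 290);


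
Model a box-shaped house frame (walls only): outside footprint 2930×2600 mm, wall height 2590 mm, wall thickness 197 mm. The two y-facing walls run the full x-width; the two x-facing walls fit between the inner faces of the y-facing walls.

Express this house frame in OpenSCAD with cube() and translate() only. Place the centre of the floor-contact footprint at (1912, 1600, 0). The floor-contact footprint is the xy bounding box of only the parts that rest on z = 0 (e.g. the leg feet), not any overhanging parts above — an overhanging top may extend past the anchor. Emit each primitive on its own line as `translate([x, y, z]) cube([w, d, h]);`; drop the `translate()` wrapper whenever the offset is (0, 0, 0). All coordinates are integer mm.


translate([447, 300, 0]) cube([2930, 197, 2590]);
translate([447, 2703, 0]) cube([2930, 197, 2590]);
translate([447, 497, 0]) cube([197, 2206, 2590]);
translate([3180, 497, 0]) cube([197, 2206, 2590]);


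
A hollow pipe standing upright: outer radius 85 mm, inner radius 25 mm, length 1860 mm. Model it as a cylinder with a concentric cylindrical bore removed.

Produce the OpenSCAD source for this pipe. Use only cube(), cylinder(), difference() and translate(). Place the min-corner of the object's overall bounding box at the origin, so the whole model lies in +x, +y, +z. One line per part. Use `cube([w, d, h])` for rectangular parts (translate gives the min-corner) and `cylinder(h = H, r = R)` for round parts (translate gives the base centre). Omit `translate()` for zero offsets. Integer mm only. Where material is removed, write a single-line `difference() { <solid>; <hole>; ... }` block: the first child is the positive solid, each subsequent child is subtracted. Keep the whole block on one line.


difference() { translate([85, 85, 0]) cylinder(h = 1860, r = 85); translate([85, 85, 0]) cylinder(h = 1860, r = 25); }


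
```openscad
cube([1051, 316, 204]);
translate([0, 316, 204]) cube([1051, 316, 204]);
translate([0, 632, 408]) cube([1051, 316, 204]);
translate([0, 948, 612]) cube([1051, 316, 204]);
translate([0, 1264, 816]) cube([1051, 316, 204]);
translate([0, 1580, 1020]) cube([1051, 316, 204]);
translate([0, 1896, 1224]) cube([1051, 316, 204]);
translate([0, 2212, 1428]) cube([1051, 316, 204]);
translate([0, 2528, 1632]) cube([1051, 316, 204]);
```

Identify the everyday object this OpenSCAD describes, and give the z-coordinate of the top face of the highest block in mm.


A staircase. The total rise is 1836 mm.

9 identical blocks, each offset up and back from the previous — a staircase. Each step is 204 mm tall and there are 9 of them, so the total rise is 9 × 204 = 1836 mm.


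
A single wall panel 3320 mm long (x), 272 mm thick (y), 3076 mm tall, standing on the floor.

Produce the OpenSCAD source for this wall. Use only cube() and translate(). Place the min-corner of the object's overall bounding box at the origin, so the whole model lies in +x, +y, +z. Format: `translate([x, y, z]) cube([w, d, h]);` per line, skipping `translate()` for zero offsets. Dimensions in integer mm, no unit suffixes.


cube([3320, 272, 3076]);


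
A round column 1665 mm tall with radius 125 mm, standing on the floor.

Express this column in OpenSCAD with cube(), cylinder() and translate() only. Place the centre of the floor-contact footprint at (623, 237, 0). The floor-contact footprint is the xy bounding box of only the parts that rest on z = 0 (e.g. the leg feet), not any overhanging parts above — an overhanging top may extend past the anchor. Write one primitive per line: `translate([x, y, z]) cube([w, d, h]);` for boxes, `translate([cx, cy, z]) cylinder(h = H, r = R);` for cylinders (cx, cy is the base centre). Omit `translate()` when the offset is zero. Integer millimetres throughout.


translate([623, 237, 0]) cylinder(h = 1665, r = 125);
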